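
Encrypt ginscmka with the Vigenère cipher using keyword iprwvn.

oxeoxzsp

Repeat the key across the message: iprwvnip
g(6)+i(8): 14 → o
i(8)+p(15): 23 → x
n(13)+r(17): 30≡4 → e
s(18)+w(22): 40≡14 → o
c(2)+v(21): 23 → x
m(12)+n(13): 25 → z
k(10)+i(8): 18 → s
a(0)+p(15): 15 → p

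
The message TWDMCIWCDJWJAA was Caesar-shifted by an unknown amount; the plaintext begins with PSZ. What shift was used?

From the crib: T(19)−P(15)=4, so the shift is 4.

4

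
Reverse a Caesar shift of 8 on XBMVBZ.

X(23): 23−8=15 → P
B(1): 1−8=-7≡19 → T
M(12): 12−8=4 → E
V(21): 21−8=13 → N
B(1): 1−8=-7≡19 → T
Z(25): 25−8=17 → R

PTENTR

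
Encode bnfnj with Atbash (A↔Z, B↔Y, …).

ymumq

b(1) → y(24)
n(13) → m(12)
f(5) → u(20)
n(13) → m(12)
j(9) → q(16)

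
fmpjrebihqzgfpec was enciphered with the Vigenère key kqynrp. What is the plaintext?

Repeat the key across the ciphertext: kqynrpkqynrpkqyn
f(5)−k(10): -5≡21 → v
m(12)−q(16): -4≡22 → w
p(15)−y(24): -9≡17 → r
j(9)−n(13): -4≡22 → w
r(17)−r(17): 0 → a
e(4)−p(15): -11≡15 → p
b(1)−k(10): -9≡17 → r
i(8)−q(16): -8≡18 → s
h(7)−y(24): -17≡9 → j
q(16)−n(13): 3 → d
z(25)−r(17): 8 → i
g(6)−p(15): -9≡17 → r
f(5)−k(10): -5≡21 → v
p(15)−q(16): -1≡25 → z
e(4)−y(24): -20≡6 → g
c(2)−n(13): -11≡15 → p

vwrwaprsjdirvzgp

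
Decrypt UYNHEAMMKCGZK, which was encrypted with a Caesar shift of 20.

AETNKGSSQIMFQ

U(20): 20−20=0 → A
Y(24): 24−20=4 → E
N(13): 13−20=-7≡19 → T
H(7): 7−20=-13≡13 → N
E(4): 4−20=-16≡10 → K
A(0): 0−20=-20≡6 → G
M(12): 12−20=-8≡18 → S
M(12): 12−20=-8≡18 → S
K(10): 10−20=-10≡16 → Q
C(2): 2−20=-18≡8 → I
G(6): 6−20=-14≡12 → M
Z(25): 25−20=5 → F
K(10): 10−20=-10≡16 → Q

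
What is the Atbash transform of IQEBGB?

RJVYTY

I(8) → R(17)
Q(16) → J(9)
E(4) → V(21)
B(1) → Y(24)
G(6) → T(19)
B(1) → Y(24)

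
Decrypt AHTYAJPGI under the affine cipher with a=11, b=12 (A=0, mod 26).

GJDUGVFQC

The inverse of 11 mod 26 is 19, since 11·19=209≡1. Apply D(y)=19·(y−12) mod 26:
A(0): 19·(0−12)=-228≡6 → G
H(7): 19·(7−12)=-95≡9 → J
T(19): 19·(19−12)=133≡3 → D
Y(24): 19·(24−12)=228≡20 → U
A(0): 19·(0−12)=-228≡6 → G
J(9): 19·(9−12)=-57≡21 → V
P(15): 19·(15−12)=57≡5 → F
G(6): 19·(6−12)=-114≡16 → Q
I(8): 19·(8−12)=-76≡2 → C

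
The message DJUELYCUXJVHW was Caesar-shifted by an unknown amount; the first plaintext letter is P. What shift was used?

14

From the crib: D(3)−P(15)=-12≡14, so the shift is 14.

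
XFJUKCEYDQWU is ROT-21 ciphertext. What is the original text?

CKOZPHJDIVBZ

X(23): 23−21=2 → C
F(5): 5−21=-16≡10 → K
J(9): 9−21=-12≡14 → O
U(20): 20−21=-1≡25 → Z
K(10): 10−21=-11≡15 → P
C(2): 2−21=-19≡7 → H
E(4): 4−21=-17≡9 → J
Y(24): 24−21=3 → D
D(3): 3−21=-18≡8 → I
Q(16): 16−21=-5≡21 → V
W(22): 22−21=1 → B
U(20): 20−21=-1≡25 → Z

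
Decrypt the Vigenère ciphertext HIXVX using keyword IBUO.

Repeat the key across the ciphertext: IBUOI
H(7)−I(8): -1≡25 → Z
I(8)−B(1): 7 → H
X(23)−U(20): 3 → D
V(21)−O(14): 7 → H
X(23)−I(8): 15 → P

ZHDHP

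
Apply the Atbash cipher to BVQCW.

B(1) → Y(24)
V(21) → E(4)
Q(16) → J(9)
C(2) → X(23)
W(22) → D(3)

YEJXD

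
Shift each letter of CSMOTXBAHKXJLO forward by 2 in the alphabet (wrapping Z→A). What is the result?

C(2): 2+2=4 → E
S(18): 18+2=20 → U
M(12): 12+2=14 → O
O(14): 14+2=16 → Q
T(19): 19+2=21 → V
X(23): 23+2=25 → Z
B(1): 1+2=3 → D
A(0): 0+2=2 → C
H(7): 7+2=9 → J
K(10): 10+2=12 → M
X(23): 23+2=25 → Z
J(9): 9+2=11 → L
L(11): 11+2=13 → N
O(14): 14+2=16 → Q

EUOQVZDCJMZLNQ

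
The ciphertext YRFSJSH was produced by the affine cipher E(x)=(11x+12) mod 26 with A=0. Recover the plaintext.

The inverse of 11 mod 26 is 19, since 11·19=209≡1. Apply D(y)=19·(y−12) mod 26:
Y(24): 19·(24−12)=228≡20 → U
R(17): 19·(17−12)=95≡17 → R
F(5): 19·(5−12)=-133≡23 → X
S(18): 19·(18−12)=114≡10 → K
J(9): 19·(9−12)=-57≡21 → V
S(18): 19·(18−12)=114≡10 → K
H(7): 19·(7−12)=-95≡9 → J

URXKVKJ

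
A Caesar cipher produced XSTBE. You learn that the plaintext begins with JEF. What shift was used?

14

From the crib: X(23)−J(9)=14, so the shift is 14.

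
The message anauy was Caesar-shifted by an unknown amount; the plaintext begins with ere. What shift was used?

22

From the crib: a(0)−e(4)=-4≡22, so the shift is 22.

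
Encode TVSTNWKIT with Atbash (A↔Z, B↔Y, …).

T(19) → G(6)
V(21) → E(4)
S(18) → H(7)
T(19) → G(6)
N(13) → M(12)
W(22) → D(3)
K(10) → P(15)
I(8) → R(17)
T(19) → G(6)

GEHGMDPRG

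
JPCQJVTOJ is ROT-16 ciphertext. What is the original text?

TZMATFDYT

J(9): 9−16=-7≡19 → T
P(15): 15−16=-1≡25 → Z
C(2): 2−16=-14≡12 → M
Q(16): 16−16=0 → A
J(9): 9−16=-7≡19 → T
V(21): 21−16=5 → F
T(19): 19−16=3 → D
O(14): 14−16=-2≡24 → Y
J(9): 9−16=-7≡19 → T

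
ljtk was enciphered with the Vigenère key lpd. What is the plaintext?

Repeat the key across the ciphertext: lpdl
l(11)−l(11): 0 → a
j(9)−p(15): -6≡20 → u
t(19)−d(3): 16 → q
k(10)−l(11): -1≡25 → z

auqz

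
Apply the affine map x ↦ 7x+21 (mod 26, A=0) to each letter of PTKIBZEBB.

P(15): 7·15+21=126≡22 → W
T(19): 7·19+21=154≡24 → Y
K(10): 7·10+21=91≡13 → N
I(8): 7·8+21=77≡25 → Z
B(1): 7·1+21=28≡2 → C
Z(25): 7·25+21=196≡14 → O
E(4): 7·4+21=49≡23 → X
B(1): 7·1+21=28≡2 → C
B(1): 7·1+21=28≡2 → C

WYNZCOXCC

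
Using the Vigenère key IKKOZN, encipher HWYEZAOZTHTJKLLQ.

PGISYNWJDVSWSVVE

Repeat the key across the message: IKKOZNIKKOZNIKKO
H(7)+I(8): 15 → P
W(22)+K(10): 32≡6 → G
Y(24)+K(10): 34≡8 → I
E(4)+O(14): 18 → S
Z(25)+Z(25): 50≡24 → Y
A(0)+N(13): 13 → N
O(14)+I(8): 22 → W
Z(25)+K(10): 35≡9 → J
T(19)+K(10): 29≡3 → D
H(7)+O(14): 21 → V
T(19)+Z(25): 44≡18 → S
J(9)+N(13): 22 → W
K(10)+I(8): 18 → S
L(11)+K(10): 21 → V
L(11)+K(10): 21 → V
Q(16)+O(14): 30≡4 → E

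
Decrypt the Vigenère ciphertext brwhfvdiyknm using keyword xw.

Repeat the key across the ciphertext: xwxwxwxwxwxw
b(1)−x(23): -22≡4 → e
r(17)−w(22): -5≡21 → v
w(22)−x(23): -1≡25 → z
h(7)−w(22): -15≡11 → l
f(5)−x(23): -18≡8 → i
v(21)−w(22): -1≡25 → z
d(3)−x(23): -20≡6 → g
i(8)−w(22): -14≡12 → m
y(24)−x(23): 1 → b
k(10)−w(22): -12≡14 → o
n(13)−x(23): -10≡16 → q
m(12)−w(22): -10≡16 → q

evzlizgmboqq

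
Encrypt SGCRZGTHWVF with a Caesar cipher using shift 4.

S(18): 18+4=22 → W
G(6): 6+4=10 → K
C(2): 2+4=6 → G
R(17): 17+4=21 → V
Z(25): 25+4=29≡3 → D
G(6): 6+4=10 → K
T(19): 19+4=23 → X
H(7): 7+4=11 → L
W(22): 22+4=26≡0 → A
V(21): 21+4=25 → Z
F(5): 5+4=9 → J

WKGVDKXLAZJ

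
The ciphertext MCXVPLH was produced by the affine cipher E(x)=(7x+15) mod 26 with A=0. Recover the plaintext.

The inverse of 7 mod 26 is 15, since 7·15=105≡1. Apply D(y)=15·(y−15) mod 26:
M(12): 15·(12−15)=-45≡7 → H
C(2): 15·(2−15)=-195≡13 → N
X(23): 15·(23−15)=120≡16 → Q
V(21): 15·(21−15)=90≡12 → M
P(15): 15·(15−15)=0 → A
L(11): 15·(11−15)=-60≡18 → S
H(7): 15·(7−15)=-120≡10 → K

HNQMASK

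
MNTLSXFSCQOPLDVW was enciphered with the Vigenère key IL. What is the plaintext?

ECLAKMXHUFGEDSNL

Repeat the key across the ciphertext: ILILILILILILILIL
M(12)−I(8): 4 → E
N(13)−L(11): 2 → C
T(19)−I(8): 11 → L
L(11)−L(11): 0 → A
S(18)−I(8): 10 → K
X(23)−L(11): 12 → M
F(5)−I(8): -3≡23 → X
S(18)−L(11): 7 → H
C(2)−I(8): -6≡20 → U
Q(16)−L(11): 5 → F
O(14)−I(8): 6 → G
P(15)−L(11): 4 → E
L(11)−I(8): 3 → D
D(3)−L(11): -8≡18 → S
V(21)−I(8): 13 → N
W(22)−L(11): 11 → L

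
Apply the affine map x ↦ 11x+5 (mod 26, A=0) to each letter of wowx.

ndny

w(22): 11·22+5=247≡13 → n
o(14): 11·14+5=159≡3 → d
w(22): 11·22+5=247≡13 → n
x(23): 11·23+5=258≡24 → y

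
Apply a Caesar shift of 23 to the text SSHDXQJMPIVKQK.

PPEAUNGJMFSHNH

S(18): 18+23=41≡15 → P
S(18): 18+23=41≡15 → P
H(7): 7+23=30≡4 → E
D(3): 3+23=26≡0 → A
X(23): 23+23=46≡20 → U
Q(16): 16+23=39≡13 → N
J(9): 9+23=32≡6 → G
M(12): 12+23=35≡9 → J
P(15): 15+23=38≡12 → M
I(8): 8+23=31≡5 → F
V(21): 21+23=44≡18 → S
K(10): 10+23=33≡7 → H
Q(16): 16+23=39≡13 → N
K(10): 10+23=33≡7 → H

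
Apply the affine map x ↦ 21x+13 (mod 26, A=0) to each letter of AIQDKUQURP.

NZLYPRLRGQ

A(0): 21·0+13=13 → N
I(8): 21·8+13=181≡25 → Z
Q(16): 21·16+13=349≡11 → L
D(3): 21·3+13=76≡24 → Y
K(10): 21·10+13=223≡15 → P
U(20): 21·20+13=433≡17 → R
Q(16): 21·16+13=349≡11 → L
U(20): 21·20+13=433≡17 → R
R(17): 21·17+13=370≡6 → G
P(15): 21·15+13=328≡16 → Q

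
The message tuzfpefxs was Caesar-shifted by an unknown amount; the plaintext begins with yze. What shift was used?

From the crib: t(19)−y(24)=-5≡21, so the shift is 21.

21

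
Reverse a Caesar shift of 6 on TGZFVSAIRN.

NATZPMUCLH

T(19): 19−6=13 → N
G(6): 6−6=0 → A
Z(25): 25−6=19 → T
F(5): 5−6=-1≡25 → Z
V(21): 21−6=15 → P
S(18): 18−6=12 → M
A(0): 0−6=-6≡20 → U
I(8): 8−6=2 → C
R(17): 17−6=11 → L
N(13): 13−6=7 → H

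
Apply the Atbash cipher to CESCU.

XVHXF

C(2) → X(23)
E(4) → V(21)
S(18) → H(7)
C(2) → X(23)
U(20) → F(5)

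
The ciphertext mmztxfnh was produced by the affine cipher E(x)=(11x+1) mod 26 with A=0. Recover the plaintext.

The inverse of 11 mod 26 is 19, since 11·19=209≡1. Apply D(y)=19·(y−1) mod 26:
m(12): 19·(12−1)=209≡1 → b
m(12): 19·(12−1)=209≡1 → b
z(25): 19·(25−1)=456≡14 → o
t(19): 19·(19−1)=342≡4 → e
x(23): 19·(23−1)=418≡2 → c
f(5): 19·(5−1)=76≡24 → y
n(13): 19·(13−1)=228≡20 → u
h(7): 19·(7−1)=114≡10 → k

bboecyuk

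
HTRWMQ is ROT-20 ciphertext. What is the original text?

H(7): 7−20=-13≡13 → N
T(19): 19−20=-1≡25 → Z
R(17): 17−20=-3≡23 → X
W(22): 22−20=2 → C
M(12): 12−20=-8≡18 → S
Q(16): 16−20=-4≡22 → W

NZXCSW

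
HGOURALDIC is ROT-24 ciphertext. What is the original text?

JIQWTCNFKE

H(7): 7−24=-17≡9 → J
G(6): 6−24=-18≡8 → I
O(14): 14−24=-10≡16 → Q
U(20): 20−24=-4≡22 → W
R(17): 17−24=-7≡19 → T
A(0): 0−24=-24≡2 → C
L(11): 11−24=-13≡13 → N
D(3): 3−24=-21≡5 → F
I(8): 8−24=-16≡10 → K
C(2): 2−24=-22≡4 → E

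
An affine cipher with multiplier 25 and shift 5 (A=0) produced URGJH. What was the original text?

The inverse of 25 mod 26 is 25, since 25·25=625≡1. Apply D(y)=25·(y−5) mod 26:
U(20): 25·(20−5)=375≡11 → L
R(17): 25·(17−5)=300≡14 → O
G(6): 25·(6−5)=25 → Z
J(9): 25·(9−5)=100≡22 → W
H(7): 25·(7−5)=50≡24 → Y

LOZWY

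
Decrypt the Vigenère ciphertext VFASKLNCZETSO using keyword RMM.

Repeat the key across the ciphertext: RMMRMMRMMRMMR
V(21)−R(17): 4 → E
F(5)−M(12): -7≡19 → T
A(0)−M(12): -12≡14 → O
S(18)−R(17): 1 → B
K(10)−M(12): -2≡24 → Y
L(11)−M(12): -1≡25 → Z
N(13)−R(17): -4≡22 → W
C(2)−M(12): -10≡16 → Q
Z(25)−M(12): 13 → N
E(4)−R(17): -13≡13 → N
T(19)−M(12): 7 → H
S(18)−M(12): 6 → G
O(14)−R(17): -3≡23 → X

ETOBYZWQNNHGX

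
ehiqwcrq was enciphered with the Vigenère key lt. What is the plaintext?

Repeat the key across the ciphertext: ltltltlt
e(4)−l(11): -7≡19 → t
h(7)−t(19): -12≡14 → o
i(8)−l(11): -3≡23 → x
q(16)−t(19): -3≡23 → x
w(22)−l(11): 11 → l
c(2)−t(19): -17≡9 → j
r(17)−l(11): 6 → g
q(16)−t(19): -3≡23 → x

toxxljgx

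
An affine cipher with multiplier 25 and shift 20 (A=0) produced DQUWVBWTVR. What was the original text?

The inverse of 25 mod 26 is 25, since 25·25=625≡1. Apply D(y)=25·(y−20) mod 26:
D(3): 25·(3−20)=-425≡17 → R
Q(16): 25·(16−20)=-100≡4 → E
U(20): 25·(20−20)=0 → A
W(22): 25·(22−20)=50≡24 → Y
V(21): 25·(21−20)=25 → Z
B(1): 25·(1−20)=-475≡19 → T
W(22): 25·(22−20)=50≡24 → Y
T(19): 25·(19−20)=-25≡1 → B
V(21): 25·(21−20)=25 → Z
R(17): 25·(17−20)=-75≡3 → D

REAYZTYBZD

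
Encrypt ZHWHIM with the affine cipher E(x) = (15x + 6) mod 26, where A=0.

Z(25): 15·25+6=381≡17 → R
H(7): 15·7+6=111≡7 → H
W(22): 15·22+6=336≡24 → Y
H(7): 15·7+6=111≡7 → H
I(8): 15·8+6=126≡22 → W
M(12): 15·12+6=186≡4 → E

RHYHWE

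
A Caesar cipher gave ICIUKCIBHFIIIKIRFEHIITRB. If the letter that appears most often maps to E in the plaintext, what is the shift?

4

The most frequent ciphertext letter is I (appears 9 times).
I is position 8; E is position 4.
Shift = 4.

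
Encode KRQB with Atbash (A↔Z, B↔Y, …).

K(10) → P(15)
R(17) → I(8)
Q(16) → J(9)
B(1) → Y(24)

PIJY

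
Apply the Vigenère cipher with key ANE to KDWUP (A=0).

KQAUC

Repeat the key across the message: ANEAN
K(10)+A(0): 10 → K
D(3)+N(13): 16 → Q
W(22)+E(4): 26≡0 → A
U(20)+A(0): 20 → U
P(15)+N(13): 28≡2 → C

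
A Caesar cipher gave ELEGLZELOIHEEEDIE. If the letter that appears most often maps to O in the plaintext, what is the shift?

16

The most frequent ciphertext letter is E (appears 7 times).
E is position 4; O is position 14.
Shift = -10≡16.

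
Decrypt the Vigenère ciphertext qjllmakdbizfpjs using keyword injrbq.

iwculkcqsryphwj

Repeat the key across the ciphertext: injrbqinjrbqinj
q(16)−i(8): 8 → i
j(9)−n(13): -4≡22 → w
l(11)−j(9): 2 → c
l(11)−r(17): -6≡20 → u
m(12)−b(1): 11 → l
a(0)−q(16): -16≡10 → k
k(10)−i(8): 2 → c
d(3)−n(13): -10≡16 → q
b(1)−j(9): -8≡18 → s
i(8)−r(17): -9≡17 → r
z(25)−b(1): 24 → y
f(5)−q(16): -11≡15 → p
p(15)−i(8): 7 → h
j(9)−n(13): -4≡22 → w
s(18)−j(9): 9 → j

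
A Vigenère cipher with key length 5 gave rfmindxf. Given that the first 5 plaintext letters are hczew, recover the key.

kdner

Subtract each crib letter from the matching ciphertext letter (mod 26):
r(17)−h(7)=10 → k
f(5)−c(2)=3 → d
m(12)−z(25)=-13≡13 → n
i(8)−e(4)=4 → e
n(13)−w(22)=-9≡17 → r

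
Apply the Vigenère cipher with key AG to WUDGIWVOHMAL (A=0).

WADMICVUHSAR

Repeat the key across the message: AGAGAGAGAGAG
W(22)+A(0): 22 → W
U(20)+G(6): 26≡0 → A
D(3)+A(0): 3 → D
G(6)+G(6): 12 → M
I(8)+A(0): 8 → I
W(22)+G(6): 28≡2 → C
V(21)+A(0): 21 → V
O(14)+G(6): 20 → U
H(7)+A(0): 7 → H
M(12)+G(6): 18 → S
A(0)+A(0): 0 → A
L(11)+G(6): 17 → R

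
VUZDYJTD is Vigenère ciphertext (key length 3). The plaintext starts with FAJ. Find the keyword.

Subtract each crib letter from the matching ciphertext letter (mod 26):
V(21)−F(5)=16 → Q
U(20)−A(0)=20 → U
Z(25)−J(9)=16 → Q

QUQ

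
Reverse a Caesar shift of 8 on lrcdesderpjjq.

l(11): 11−8=3 → d
r(17): 17−8=9 → j
c(2): 2−8=-6≡20 → u
d(3): 3−8=-5≡21 → v
e(4): 4−8=-4≡22 → w
s(18): 18−8=10 → k
d(3): 3−8=-5≡21 → v
e(4): 4−8=-4≡22 → w
r(17): 17−8=9 → j
p(15): 15−8=7 → h
j(9): 9−8=1 → b
j(9): 9−8=1 → b
q(16): 16−8=8 → i

djuvwkvwjhbbi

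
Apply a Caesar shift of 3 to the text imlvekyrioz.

lpoyhnbulrc

i(8): 8+3=11 → l
m(12): 12+3=15 → p
l(11): 11+3=14 → o
v(21): 21+3=24 → y
e(4): 4+3=7 → h
k(10): 10+3=13 → n
y(24): 24+3=27≡1 → b
r(17): 17+3=20 → u
i(8): 8+3=11 → l
o(14): 14+3=17 → r
z(25): 25+3=28≡2 → c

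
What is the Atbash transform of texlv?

t(19) → g(6)
e(4) → v(21)
x(23) → c(2)
l(11) → o(14)
v(21) → e(4)

gvcoe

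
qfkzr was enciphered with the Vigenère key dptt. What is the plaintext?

nqrgo

Repeat the key across the ciphertext: dpttd
q(16)−d(3): 13 → n
f(5)−p(15): -10≡16 → q
k(10)−t(19): -9≡17 → r
z(25)−t(19): 6 → g
r(17)−d(3): 14 → o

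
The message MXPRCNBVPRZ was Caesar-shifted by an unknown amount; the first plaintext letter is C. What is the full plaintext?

From the crib: M(12)−C(2)=10, so the shift is 10.
Subtract 10 from each ciphertext letter:
M(12): 12−10=2 → C
X(23): 23−10=13 → N
P(15): 15−10=5 → F
R(17): 17−10=7 → H
C(2): 2−10=-8≡18 → S
N(13): 13−10=3 → D
B(1): 1−10=-9≡17 → R
V(21): 21−10=11 → L
P(15): 15−10=5 → F
R(17): 17−10=7 → H
Z(25): 25−10=15 → P

CNFHSDRLFHP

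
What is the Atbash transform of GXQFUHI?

G(6) → T(19)
X(23) → C(2)
Q(16) → J(9)
F(5) → U(20)
U(20) → F(5)
H(7) → S(18)
I(8) → R(17)

TCJUFSR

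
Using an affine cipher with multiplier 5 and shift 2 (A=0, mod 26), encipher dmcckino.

d(3): 5·3+2=17 → r
m(12): 5·12+2=62≡10 → k
c(2): 5·2+2=12 → m
c(2): 5·2+2=12 → m
k(10): 5·10+2=52≡0 → a
i(8): 5·8+2=42≡16 → q
n(13): 5·13+2=67≡15 → p
o(14): 5·14+2=72≡20 → u

rkmmaqpu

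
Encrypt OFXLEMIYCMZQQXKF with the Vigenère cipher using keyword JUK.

Repeat the key across the message: JUKJUKJUKJUKJUKJ
O(14)+J(9): 23 → X
F(5)+U(20): 25 → Z
X(23)+K(10): 33≡7 → H
L(11)+J(9): 20 → U
E(4)+U(20): 24 → Y
M(12)+K(10): 22 → W
I(8)+J(9): 17 → R
Y(24)+U(20): 44≡18 → S
C(2)+K(10): 12 → M
M(12)+J(9): 21 → V
Z(25)+U(20): 45≡19 → T
Q(16)+K(10): 26≡0 → A
Q(16)+J(9): 25 → Z
X(23)+U(20): 43≡17 → R
K(10)+K(10): 20 → U
F(5)+J(9): 14 → O

XZHUYWRSMVTAZRUO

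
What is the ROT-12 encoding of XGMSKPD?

JSYEWBP

X(23): 23+12=35≡9 → J
G(6): 6+12=18 → S
M(12): 12+12=24 → Y
S(18): 18+12=30≡4 → E
K(10): 10+12=22 → W
P(15): 15+12=27≡1 → B
D(3): 3+12=15 → P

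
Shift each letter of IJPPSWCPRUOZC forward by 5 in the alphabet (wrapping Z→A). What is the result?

I(8): 8+5=13 → N
J(9): 9+5=14 → O
P(15): 15+5=20 → U
P(15): 15+5=20 → U
S(18): 18+5=23 → X
W(22): 22+5=27≡1 → B
C(2): 2+5=7 → H
P(15): 15+5=20 → U
R(17): 17+5=22 → W
U(20): 20+5=25 → Z
O(14): 14+5=19 → T
Z(25): 25+5=30≡4 → E
C(2): 2+5=7 → H

NOUUXBHUWZTEH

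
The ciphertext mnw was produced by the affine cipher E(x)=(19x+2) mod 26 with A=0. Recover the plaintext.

The inverse of 19 mod 26 is 11, since 19·11=209≡1. Apply D(y)=11·(y−2) mod 26:
m(12): 11·(12−2)=110≡6 → g
n(13): 11·(13−2)=121≡17 → r
w(22): 11·(22−2)=220≡12 → m

grm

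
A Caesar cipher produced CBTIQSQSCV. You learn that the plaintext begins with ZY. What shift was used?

3

From the crib: C(2)−Z(25)=-23≡3, so the shift is 3.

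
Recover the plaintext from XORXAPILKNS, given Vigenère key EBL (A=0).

Repeat the key across the ciphertext: EBLEBLEBLEB
X(23)−E(4): 19 → T
O(14)−B(1): 13 → N
R(17)−L(11): 6 → G
X(23)−E(4): 19 → T
A(0)−B(1): -1≡25 → Z
P(15)−L(11): 4 → E
I(8)−E(4): 4 → E
L(11)−B(1): 10 → K
K(10)−L(11): -1≡25 → Z
N(13)−E(4): 9 → J
S(18)−B(1): 17 → R

TNGTZEEKZJR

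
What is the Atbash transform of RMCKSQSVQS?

INXPHJHEJH

R(17) → I(8)
M(12) → N(13)
C(2) → X(23)
K(10) → P(15)
S(18) → H(7)
Q(16) → J(9)
S(18) → H(7)
V(21) → E(4)
Q(16) → J(9)
S(18) → H(7)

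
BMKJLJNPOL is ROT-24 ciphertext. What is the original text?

B(1): 1−24=-23≡3 → D
M(12): 12−24=-12≡14 → O
K(10): 10−24=-14≡12 → M
J(9): 9−24=-15≡11 → L
L(11): 11−24=-13≡13 → N
J(9): 9−24=-15≡11 → L
N(13): 13−24=-11≡15 → P
P(15): 15−24=-9≡17 → R
O(14): 14−24=-10≡16 → Q
L(11): 11−24=-13≡13 → N

DOMLNLPRQN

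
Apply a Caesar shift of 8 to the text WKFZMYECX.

W(22): 22+8=30≡4 → E
K(10): 10+8=18 → S
F(5): 5+8=13 → N
Z(25): 25+8=33≡7 → H
M(12): 12+8=20 → U
Y(24): 24+8=32≡6 → G
E(4): 4+8=12 → M
C(2): 2+8=10 → K
X(23): 23+8=31≡5 → F

ESNHUGMKF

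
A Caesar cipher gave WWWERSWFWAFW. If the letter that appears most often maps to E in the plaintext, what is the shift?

The most frequent ciphertext letter is W (appears 6 times).
W is position 22; E is position 4.
Shift = 18.

18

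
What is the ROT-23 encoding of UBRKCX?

U(20): 20+23=43≡17 → R
B(1): 1+23=24 → Y
R(17): 17+23=40≡14 → O
K(10): 10+23=33≡7 → H
C(2): 2+23=25 → Z
X(23): 23+23=46≡20 → U

RYOHZU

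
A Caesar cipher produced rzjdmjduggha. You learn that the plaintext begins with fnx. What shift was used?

From the crib: r(17)−f(5)=12, so the shift is 12.

12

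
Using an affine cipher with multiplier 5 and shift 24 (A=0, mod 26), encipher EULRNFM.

E(4): 5·4+24=44≡18 → S
U(20): 5·20+24=124≡20 → U
L(11): 5·11+24=79≡1 → B
R(17): 5·17+24=109≡5 → F
N(13): 5·13+24=89≡11 → L
F(5): 5·5+24=49≡23 → X
M(12): 5·12+24=84≡6 → G

SUBFLXG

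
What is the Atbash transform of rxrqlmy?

r(17) → i(8)
x(23) → c(2)
r(17) → i(8)
q(16) → j(9)
l(11) → o(14)
m(12) → n(13)
y(24) → b(1)

icijonb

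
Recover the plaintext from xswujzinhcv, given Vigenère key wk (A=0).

biaknpmdlsz

Repeat the key across the ciphertext: wkwkwkwkwkw
x(23)−w(22): 1 → b
s(18)−k(10): 8 → i
w(22)−w(22): 0 → a
u(20)−k(10): 10 → k
j(9)−w(22): -13≡13 → n
z(25)−k(10): 15 → p
i(8)−w(22): -14≡12 → m
n(13)−k(10): 3 → d
h(7)−w(22): -15≡11 → l
c(2)−k(10): -8≡18 → s
v(21)−w(22): -1≡25 → z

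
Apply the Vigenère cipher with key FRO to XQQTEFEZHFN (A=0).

Repeat the key across the message: FROFROFROFR
X(23)+F(5): 28≡2 → C
Q(16)+R(17): 33≡7 → H
Q(16)+O(14): 30≡4 → E
T(19)+F(5): 24 → Y
E(4)+R(17): 21 → V
F(5)+O(14): 19 → T
E(4)+F(5): 9 → J
Z(25)+R(17): 42≡16 → Q
H(7)+O(14): 21 → V
F(5)+F(5): 10 → K
N(13)+R(17): 30≡4 → E

CHEYVTJQVKE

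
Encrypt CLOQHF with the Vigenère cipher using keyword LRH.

NCVBYM

Repeat the key across the message: LRHLRH
C(2)+L(11): 13 → N
L(11)+R(17): 28≡2 → C
O(14)+H(7): 21 → V
Q(16)+L(11): 27≡1 → B
H(7)+R(17): 24 → Y
F(5)+H(7): 12 → M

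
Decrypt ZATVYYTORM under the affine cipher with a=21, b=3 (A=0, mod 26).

GLCMBBCDST

The inverse of 21 mod 26 is 5, since 21·5=105≡1. Apply D(y)=5·(y−3) mod 26:
Z(25): 5·(25−3)=110≡6 → G
A(0): 5·(0−3)=-15≡11 → L
T(19): 5·(19−3)=80≡2 → C
V(21): 5·(21−3)=90≡12 → M
Y(24): 5·(24−3)=105≡1 → B
Y(24): 5·(24−3)=105≡1 → B
T(19): 5·(19−3)=80≡2 → C
O(14): 5·(14−3)=55≡3 → D
R(17): 5·(17−3)=70≡18 → S
M(12): 5·(12−3)=45≡19 → T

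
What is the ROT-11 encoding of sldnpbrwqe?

dwoyamchbp

s(18): 18+11=29≡3 → d
l(11): 11+11=22 → w
d(3): 3+11=14 → o
n(13): 13+11=24 → y
p(15): 15+11=26≡0 → a
b(1): 1+11=12 → m
r(17): 17+11=28≡2 → c
w(22): 22+11=33≡7 → h
q(16): 16+11=27≡1 → b
e(4): 4+11=15 → p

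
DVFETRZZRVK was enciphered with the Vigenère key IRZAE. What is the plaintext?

VEGEPJIARRC

Repeat the key across the ciphertext: IRZAEIRZAEI
D(3)−I(8): -5≡21 → V
V(21)−R(17): 4 → E
F(5)−Z(25): -20≡6 → G
E(4)−A(0): 4 → E
T(19)−E(4): 15 → P
R(17)−I(8): 9 → J
Z(25)−R(17): 8 → I
Z(25)−Z(25): 0 → A
R(17)−A(0): 17 → R
V(21)−E(4): 17 → R
K(10)−I(8): 2 → C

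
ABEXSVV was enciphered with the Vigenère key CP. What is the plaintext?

YMCIQGT

Repeat the key across the ciphertext: CPCPCPC
A(0)−C(2): -2≡24 → Y
B(1)−P(15): -14≡12 → M
E(4)−C(2): 2 → C
X(23)−P(15): 8 → I
S(18)−C(2): 16 → Q
V(21)−P(15): 6 → G
V(21)−C(2): 19 → T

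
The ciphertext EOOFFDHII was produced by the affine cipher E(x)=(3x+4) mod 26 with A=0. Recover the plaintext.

AMMJJRBKK

The inverse of 3 mod 26 is 9, since 3·9=27≡1. Apply D(y)=9·(y−4) mod 26:
E(4): 9·(4−4)=0 → A
O(14): 9·(14−4)=90≡12 → M
O(14): 9·(14−4)=90≡12 → M
F(5): 9·(5−4)=9 → J
F(5): 9·(5−4)=9 → J
D(3): 9·(3−4)=-9≡17 → R
H(7): 9·(7−4)=27≡1 → B
I(8): 9·(8−4)=36≡10 → K
I(8): 9·(8−4)=36≡10 → K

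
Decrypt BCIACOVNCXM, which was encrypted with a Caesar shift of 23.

B(1): 1−23=-22≡4 → E
C(2): 2−23=-21≡5 → F
I(8): 8−23=-15≡11 → L
A(0): 0−23=-23≡3 → D
C(2): 2−23=-21≡5 → F
O(14): 14−23=-9≡17 → R
V(21): 21−23=-2≡24 → Y
N(13): 13−23=-10≡16 → Q
C(2): 2−23=-21≡5 → F
X(23): 23−23=0 → A
M(12): 12−23=-11≡15 → P

EFLDFRYQFAP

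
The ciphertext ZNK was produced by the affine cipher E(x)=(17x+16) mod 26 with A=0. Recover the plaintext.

The inverse of 17 mod 26 is 23, since 17·23=391≡1. Apply D(y)=23·(y−16) mod 26:
Z(25): 23·(25−16)=207≡25 → Z
N(13): 23·(13−16)=-69≡9 → J
K(10): 23·(10−16)=-138≡18 → S

ZJS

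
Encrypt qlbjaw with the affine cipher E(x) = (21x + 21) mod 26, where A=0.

tsqcvp

q(16): 21·16+21=357≡19 → t
l(11): 21·11+21=252≡18 → s
b(1): 21·1+21=42≡16 → q
j(9): 21·9+21=210≡2 → c
a(0): 21·0+21=21 → v
w(22): 21·22+21=483≡15 → p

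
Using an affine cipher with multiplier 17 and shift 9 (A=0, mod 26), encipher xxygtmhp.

x(23): 17·23+9=400≡10 → k
x(23): 17·23+9=400≡10 → k
y(24): 17·24+9=417≡1 → b
g(6): 17·6+9=111≡7 → h
t(19): 17·19+9=332≡20 → u
m(12): 17·12+9=213≡5 → f
h(7): 17·7+9=128≡24 → y
p(15): 17·15+9=264≡4 → e

kkbhufye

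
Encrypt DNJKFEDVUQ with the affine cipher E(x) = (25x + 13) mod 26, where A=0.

KAEDIJKSTX

D(3): 25·3+13=88≡10 → K
N(13): 25·13+13=338≡0 → A
J(9): 25·9+13=238≡4 → E
K(10): 25·10+13=263≡3 → D
F(5): 25·5+13=138≡8 → I
E(4): 25·4+13=113≡9 → J
D(3): 25·3+13=88≡10 → K
V(21): 25·21+13=538≡18 → S
U(20): 25·20+13=513≡19 → T
Q(16): 25·16+13=413≡23 → X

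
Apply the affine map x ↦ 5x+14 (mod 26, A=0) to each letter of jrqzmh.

hvqjwx

j(9): 5·9+14=59≡7 → h
r(17): 5·17+14=99≡21 → v
q(16): 5·16+14=94≡16 → q
z(25): 5·25+14=139≡9 → j
m(12): 5·12+14=74≡22 → w
h(7): 5·7+14=49≡23 → x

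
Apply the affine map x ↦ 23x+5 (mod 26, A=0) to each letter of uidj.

u(20): 23·20+5=465≡23 → x
i(8): 23·8+5=189≡7 → h
d(3): 23·3+5=74≡22 → w
j(9): 23·9+5=212≡4 → e

xhwe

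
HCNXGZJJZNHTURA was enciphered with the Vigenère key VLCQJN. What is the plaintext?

MRLHXMOYXXYGZGY

Repeat the key across the ciphertext: VLCQJNVLCQJNVLC
H(7)−V(21): -14≡12 → M
C(2)−L(11): -9≡17 → R
N(13)−C(2): 11 → L
X(23)−Q(16): 7 → H
G(6)−J(9): -3≡23 → X
Z(25)−N(13): 12 → M
J(9)−V(21): -12≡14 → O
J(9)−L(11): -2≡24 → Y
Z(25)−C(2): 23 → X
N(13)−Q(16): -3≡23 → X
H(7)−J(9): -2≡24 → Y
T(19)−N(13): 6 → G
U(20)−V(21): -1≡25 → Z
R(17)−L(11): 6 → G
A(0)−C(2): -2≡24 → Y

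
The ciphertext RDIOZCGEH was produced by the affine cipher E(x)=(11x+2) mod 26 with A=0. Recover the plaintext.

The inverse of 11 mod 26 is 19, since 11·19=209≡1. Apply D(y)=19·(y−2) mod 26:
R(17): 19·(17−2)=285≡25 → Z
D(3): 19·(3−2)=19 → T
I(8): 19·(8−2)=114≡10 → K
O(14): 19·(14−2)=228≡20 → U
Z(25): 19·(25−2)=437≡21 → V
C(2): 19·(2−2)=0 → A
G(6): 19·(6−2)=76≡24 → Y
E(4): 19·(4−2)=38≡12 → M
H(7): 19·(7−2)=95≡17 → R

ZTKUVAYMR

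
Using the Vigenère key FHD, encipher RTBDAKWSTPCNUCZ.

Repeat the key across the message: FHDFHDFHDFHDFHD
R(17)+F(5): 22 → W
T(19)+H(7): 26≡0 → A
B(1)+D(3): 4 → E
D(3)+F(5): 8 → I
A(0)+H(7): 7 → H
K(10)+D(3): 13 → N
W(22)+F(5): 27≡1 → B
S(18)+H(7): 25 → Z
T(19)+D(3): 22 → W
P(15)+F(5): 20 → U
C(2)+H(7): 9 → J
N(13)+D(3): 16 → Q
U(20)+F(5): 25 → Z
C(2)+H(7): 9 → J
Z(25)+D(3): 28≡2 → C

WAEIHNBZWUJQZJC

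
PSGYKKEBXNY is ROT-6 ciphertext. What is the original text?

JMASEEYVRHS

P(15): 15−6=9 → J
S(18): 18−6=12 → M
G(6): 6−6=0 → A
Y(24): 24−6=18 → S
K(10): 10−6=4 → E
K(10): 10−6=4 → E
E(4): 4−6=-2≡24 → Y
B(1): 1−6=-5≡21 → V
X(23): 23−6=17 → R
N(13): 13−6=7 → H
Y(24): 24−6=18 → S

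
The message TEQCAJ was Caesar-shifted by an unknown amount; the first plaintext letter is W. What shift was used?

23

From the crib: T(19)−W(22)=-3≡23, so the shift is 23.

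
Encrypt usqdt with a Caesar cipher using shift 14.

igerh

u(20): 20+14=34≡8 → i
s(18): 18+14=32≡6 → g
q(16): 16+14=30≡4 → e
d(3): 3+14=17 → r
t(19): 19+14=33≡7 → h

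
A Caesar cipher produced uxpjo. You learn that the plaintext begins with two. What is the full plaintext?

From the crib: u(20)−t(19)=1, so the shift is 1.
Subtract 1 from each ciphertext letter:
u(20): 20−1=19 → t
x(23): 23−1=22 → w
p(15): 15−1=14 → o
j(9): 9−1=8 → i
o(14): 14−1=13 → n

twoin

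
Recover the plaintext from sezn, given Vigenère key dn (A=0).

prwa

Repeat the key across the ciphertext: dndn
s(18)−d(3): 15 → p
e(4)−n(13): -9≡17 → r
z(25)−d(3): 22 → w
n(13)−n(13): 0 → a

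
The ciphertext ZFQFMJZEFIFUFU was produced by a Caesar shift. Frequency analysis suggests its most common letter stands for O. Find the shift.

17

The most frequent ciphertext letter is F (appears 5 times).
F is position 5; O is position 14.
Shift = -9≡17.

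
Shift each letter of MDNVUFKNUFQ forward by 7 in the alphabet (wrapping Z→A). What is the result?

TKUCBMRUBMX

M(12): 12+7=19 → T
D(3): 3+7=10 → K
N(13): 13+7=20 → U
V(21): 21+7=28≡2 → C
U(20): 20+7=27≡1 → B
F(5): 5+7=12 → M
K(10): 10+7=17 → R
N(13): 13+7=20 → U
U(20): 20+7=27≡1 → B
F(5): 5+7=12 → M
Q(16): 16+7=23 → X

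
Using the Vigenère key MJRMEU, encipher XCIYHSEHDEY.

JLZKLMQQUQC

Repeat the key across the message: MJRMEUMJRME
X(23)+M(12): 35≡9 → J
C(2)+J(9): 11 → L
I(8)+R(17): 25 → Z
Y(24)+M(12): 36≡10 → K
H(7)+E(4): 11 → L
S(18)+U(20): 38≡12 → M
E(4)+M(12): 16 → Q
H(7)+J(9): 16 → Q
D(3)+R(17): 20 → U
E(4)+M(12): 16 → Q
Y(24)+E(4): 28≡2 → C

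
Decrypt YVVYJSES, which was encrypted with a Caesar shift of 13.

Y(24): 24−13=11 → L
V(21): 21−13=8 → I
V(21): 21−13=8 → I
Y(24): 24−13=11 → L
J(9): 9−13=-4≡22 → W
S(18): 18−13=5 → F
E(4): 4−13=-9≡17 → R
S(18): 18−13=5 → F

LIILWFRF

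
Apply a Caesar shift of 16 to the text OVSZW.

ELIPM

O(14): 14+16=30≡4 → E
V(21): 21+16=37≡11 → L
S(18): 18+16=34≡8 → I
Z(25): 25+16=41≡15 → P
W(22): 22+16=38≡12 → M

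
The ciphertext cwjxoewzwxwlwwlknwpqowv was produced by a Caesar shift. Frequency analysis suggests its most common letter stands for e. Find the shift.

18

The most frequent ciphertext letter is w (appears 8 times).
w is position 22; e is position 4.
Shift = 18.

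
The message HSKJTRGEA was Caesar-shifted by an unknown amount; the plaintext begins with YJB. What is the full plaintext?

YJBAKIXVR

From the crib: H(7)−Y(24)=-17≡9, so the shift is 9.
Subtract 9 from each ciphertext letter:
H(7): 7−9=-2≡24 → Y
S(18): 18−9=9 → J
K(10): 10−9=1 → B
J(9): 9−9=0 → A
T(19): 19−9=10 → K
R(17): 17−9=8 → I
G(6): 6−9=-3≡23 → X
E(4): 4−9=-5≡21 → V
A(0): 0−9=-9≡17 → R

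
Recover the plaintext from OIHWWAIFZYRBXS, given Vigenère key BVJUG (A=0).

Repeat the key across the ciphertext: BVJUGBVJUGBVJU
O(14)−B(1): 13 → N
I(8)−V(21): -13≡13 → N
H(7)−J(9): -2≡24 → Y
W(22)−U(20): 2 → C
W(22)−G(6): 16 → Q
A(0)−B(1): -1≡25 → Z
I(8)−V(21): -13≡13 → N
F(5)−J(9): -4≡22 → W
Z(25)−U(20): 5 → F
Y(24)−G(6): 18 → S
R(17)−B(1): 16 → Q
B(1)−V(21): -20≡6 → G
X(23)−J(9): 14 → O
S(18)−U(20): -2≡24 → Y

NNYCQZNWFSQGOY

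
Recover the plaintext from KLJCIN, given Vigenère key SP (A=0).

Repeat the key across the ciphertext: SPSPSP
K(10)−S(18): -8≡18 → S
L(11)−P(15): -4≡22 → W
J(9)−S(18): -9≡17 → R
C(2)−P(15): -13≡13 → N
I(8)−S(18): -10≡16 → Q
N(13)−P(15): -2≡24 → Y

SWRNQY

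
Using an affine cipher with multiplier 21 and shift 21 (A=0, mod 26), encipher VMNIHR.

UNIHMO

V(21): 21·21+21=462≡20 → U
M(12): 21·12+21=273≡13 → N
N(13): 21·13+21=294≡8 → I
I(8): 21·8+21=189≡7 → H
H(7): 21·7+21=168≡12 → M
R(17): 21·17+21=378≡14 → O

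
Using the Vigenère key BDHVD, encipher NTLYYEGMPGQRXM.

Repeat the key across the message: BDHVDBDHVDBDHV
N(13)+B(1): 14 → O
T(19)+D(3): 22 → W
L(11)+H(7): 18 → S
Y(24)+V(21): 45≡19 → T
Y(24)+D(3): 27≡1 → B
E(4)+B(1): 5 → F
G(6)+D(3): 9 → J
M(12)+H(7): 19 → T
P(15)+V(21): 36≡10 → K
G(6)+D(3): 9 → J
Q(16)+B(1): 17 → R
R(17)+D(3): 20 → U
X(23)+H(7): 30≡4 → E
M(12)+V(21): 33≡7 → H

OWSTBFJTKJRUEH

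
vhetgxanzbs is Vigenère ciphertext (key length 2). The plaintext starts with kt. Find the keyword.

Subtract each crib letter from the matching ciphertext letter (mod 26):
v(21)−k(10)=11 → l
h(7)−t(19)=-12≡14 → o

lo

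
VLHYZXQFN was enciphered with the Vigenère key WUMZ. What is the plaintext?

ZRVZDDEGR

Repeat the key across the ciphertext: WUMZWUMZW
V(21)−W(22): -1≡25 → Z
L(11)−U(20): -9≡17 → R
H(7)−M(12): -5≡21 → V
Y(24)−Z(25): -1≡25 → Z
Z(25)−W(22): 3 → D
X(23)−U(20): 3 → D
Q(16)−M(12): 4 → E
F(5)−Z(25): -20≡6 → G
N(13)−W(22): -9≡17 → R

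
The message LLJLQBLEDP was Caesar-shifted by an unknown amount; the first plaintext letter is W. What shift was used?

15

From the crib: L(11)−W(22)=-11≡15, so the shift is 15.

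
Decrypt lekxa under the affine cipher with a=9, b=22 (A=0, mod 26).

tyqdm

The inverse of 9 mod 26 is 3, since 9·3=27≡1. Apply D(y)=3·(y−22) mod 26:
l(11): 3·(11−22)=-33≡19 → t
e(4): 3·(4−22)=-54≡24 → y
k(10): 3·(10−22)=-36≡16 → q
x(23): 3·(23−22)=3 → d
a(0): 3·(0−22)=-66≡12 → m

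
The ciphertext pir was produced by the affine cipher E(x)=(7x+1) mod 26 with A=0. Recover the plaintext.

The inverse of 7 mod 26 is 15, since 7·15=105≡1. Apply D(y)=15·(y−1) mod 26:
p(15): 15·(15−1)=210≡2 → c
i(8): 15·(8−1)=105≡1 → b
r(17): 15·(17−1)=240≡6 → g

cbg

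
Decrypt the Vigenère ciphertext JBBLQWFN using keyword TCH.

QZUSOPML

Repeat the key across the ciphertext: TCHTCHTC
J(9)−T(19): -10≡16 → Q
B(1)−C(2): -1≡25 → Z
B(1)−H(7): -6≡20 → U
L(11)−T(19): -8≡18 → S
Q(16)−C(2): 14 → O
W(22)−H(7): 15 → P
F(5)−T(19): -14≡12 → M
N(13)−C(2): 11 → L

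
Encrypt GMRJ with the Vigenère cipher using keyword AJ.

GVRS

Repeat the key across the message: AJAJ
G(6)+A(0): 6 → G
M(12)+J(9): 21 → V
R(17)+A(0): 17 → R
J(9)+J(9): 18 → S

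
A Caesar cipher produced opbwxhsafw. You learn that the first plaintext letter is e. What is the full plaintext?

From the crib: o(14)−e(4)=10, so the shift is 10.
Subtract 10 from each ciphertext letter:
o(14): 14−10=4 → e
p(15): 15−10=5 → f
b(1): 1−10=-9≡17 → r
w(22): 22−10=12 → m
x(23): 23−10=13 → n
h(7): 7−10=-3≡23 → x
s(18): 18−10=8 → i
a(0): 0−10=-10≡16 → q
f(5): 5−10=-5≡21 → v
w(22): 22−10=12 → m

efrmnxiqvm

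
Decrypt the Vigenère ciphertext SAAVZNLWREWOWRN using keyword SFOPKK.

Repeat the key across the ciphertext: SFOPKKSFOPKKSFO
S(18)−S(18): 0 → A
A(0)−F(5): -5≡21 → V
A(0)−O(14): -14≡12 → M
V(21)−P(15): 6 → G
Z(25)−K(10): 15 → P
N(13)−K(10): 3 → D
L(11)−S(18): -7≡19 → T
W(22)−F(5): 17 → R
R(17)−O(14): 3 → D
E(4)−P(15): -11≡15 → P
W(22)−K(10): 12 → M
O(14)−K(10): 4 → E
W(22)−S(18): 4 → E
R(17)−F(5): 12 → M
N(13)−O(14): -1≡25 → Z

AVMGPDTRDPMEEMZ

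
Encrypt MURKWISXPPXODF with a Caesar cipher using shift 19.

FNKDPBLQIIQHWY

M(12): 12+19=31≡5 → F
U(20): 20+19=39≡13 → N
R(17): 17+19=36≡10 → K
K(10): 10+19=29≡3 → D
W(22): 22+19=41≡15 → P
I(8): 8+19=27≡1 → B
S(18): 18+19=37≡11 → L
X(23): 23+19=42≡16 → Q
P(15): 15+19=34≡8 → I
P(15): 15+19=34≡8 → I
X(23): 23+19=42≡16 → Q
O(14): 14+19=33≡7 → H
D(3): 3+19=22 → W
F(5): 5+19=24 → Y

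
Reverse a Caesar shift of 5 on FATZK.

AVOUF

F(5): 5−5=0 → A
A(0): 0−5=-5≡21 → V
T(19): 19−5=14 → O
Z(25): 25−5=20 → U
K(10): 10−5=5 → F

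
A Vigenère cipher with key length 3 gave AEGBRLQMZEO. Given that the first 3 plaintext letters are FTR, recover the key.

VLP

Subtract each crib letter from the matching ciphertext letter (mod 26):
A(0)−F(5)=-5≡21 → V
E(4)−T(19)=-15≡11 → L
G(6)−R(17)=-11≡15 → P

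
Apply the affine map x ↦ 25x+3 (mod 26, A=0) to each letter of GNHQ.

G(6): 25·6+3=153≡23 → X
N(13): 25·13+3=328≡16 → Q
H(7): 25·7+3=178≡22 → W
Q(16): 25·16+3=403≡13 → N

XQWN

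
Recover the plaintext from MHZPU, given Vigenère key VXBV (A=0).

Repeat the key across the ciphertext: VXBVV
M(12)−V(21): -9≡17 → R
H(7)−X(23): -16≡10 → K
Z(25)−B(1): 24 → Y
P(15)−V(21): -6≡20 → U
U(20)−V(21): -1≡25 → Z

RKYUZ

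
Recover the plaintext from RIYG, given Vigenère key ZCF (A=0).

SGTH

Repeat the key across the ciphertext: ZCFZ
R(17)−Z(25): -8≡18 → S
I(8)−C(2): 6 → G
Y(24)−F(5): 19 → T
G(6)−Z(25): -19≡7 → H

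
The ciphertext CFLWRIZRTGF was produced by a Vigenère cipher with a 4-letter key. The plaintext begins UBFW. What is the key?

IEGA

Subtract each crib letter from the matching ciphertext letter (mod 26):
C(2)−U(20)=-18≡8 → I
F(5)−B(1)=4 → E
L(11)−F(5)=6 → G
W(22)−W(22)=0 → A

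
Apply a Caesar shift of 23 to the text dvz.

d(3): 3+23=26≡0 → a
v(21): 21+23=44≡18 → s
z(25): 25+23=48≡22 → w

asw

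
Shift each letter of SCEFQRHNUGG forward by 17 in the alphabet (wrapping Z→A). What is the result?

JTVWHIYELXX

S(18): 18+17=35≡9 → J
C(2): 2+17=19 → T
E(4): 4+17=21 → V
F(5): 5+17=22 → W
Q(16): 16+17=33≡7 → H
R(17): 17+17=34≡8 → I
H(7): 7+17=24 → Y
N(13): 13+17=30≡4 → E
U(20): 20+17=37≡11 → L
G(6): 6+17=23 → X
G(6): 6+17=23 → X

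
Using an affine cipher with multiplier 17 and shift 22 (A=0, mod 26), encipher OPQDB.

ARIVN

O(14): 17·14+22=260≡0 → A
P(15): 17·15+22=277≡17 → R
Q(16): 17·16+22=294≡8 → I
D(3): 17·3+22=73≡21 → V
B(1): 17·1+22=39≡13 → N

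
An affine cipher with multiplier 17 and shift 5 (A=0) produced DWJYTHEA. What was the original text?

GBOVKUDP

The inverse of 17 mod 26 is 23, since 17·23=391≡1. Apply D(y)=23·(y−5) mod 26:
D(3): 23·(3−5)=-46≡6 → G
W(22): 23·(22−5)=391≡1 → B
J(9): 23·(9−5)=92≡14 → O
Y(24): 23·(24−5)=437≡21 → V
T(19): 23·(19−5)=322≡10 → K
H(7): 23·(7−5)=46≡20 → U
E(4): 23·(4−5)=-23≡3 → D
A(0): 23·(0−5)=-115≡15 → P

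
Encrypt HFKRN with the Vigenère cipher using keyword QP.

Repeat the key across the message: QPQPQ
H(7)+Q(16): 23 → X
F(5)+P(15): 20 → U
K(10)+Q(16): 26≡0 → A
R(17)+P(15): 32≡6 → G
N(13)+Q(16): 29≡3 → D

XUAGD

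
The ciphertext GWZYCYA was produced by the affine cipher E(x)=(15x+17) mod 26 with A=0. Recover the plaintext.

BJEXZXL

The inverse of 15 mod 26 is 7, since 15·7=105≡1. Apply D(y)=7·(y−17) mod 26:
G(6): 7·(6−17)=-77≡1 → B
W(22): 7·(22−17)=35≡9 → J
Z(25): 7·(25−17)=56≡4 → E
Y(24): 7·(24−17)=49≡23 → X
C(2): 7·(2−17)=-105≡25 → Z
Y(24): 7·(24−17)=49≡23 → X
A(0): 7·(0−17)=-119≡11 → L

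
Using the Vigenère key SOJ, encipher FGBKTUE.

XUKCHDW

Repeat the key across the message: SOJSOJS
F(5)+S(18): 23 → X
G(6)+O(14): 20 → U
B(1)+J(9): 10 → K
K(10)+S(18): 28≡2 → C
T(19)+O(14): 33≡7 → H
U(20)+J(9): 29≡3 → D
E(4)+S(18): 22 → W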